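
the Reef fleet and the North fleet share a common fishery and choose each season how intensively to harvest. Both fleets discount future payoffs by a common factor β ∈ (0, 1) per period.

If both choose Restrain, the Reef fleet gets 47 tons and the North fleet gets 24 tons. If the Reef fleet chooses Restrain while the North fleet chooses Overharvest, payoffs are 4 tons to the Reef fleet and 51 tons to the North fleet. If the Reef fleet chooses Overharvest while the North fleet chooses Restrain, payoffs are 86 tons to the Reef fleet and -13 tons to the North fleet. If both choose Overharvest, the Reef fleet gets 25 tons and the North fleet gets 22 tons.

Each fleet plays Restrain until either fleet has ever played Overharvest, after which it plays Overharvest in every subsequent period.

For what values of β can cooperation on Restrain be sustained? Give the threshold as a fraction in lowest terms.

the Reef fleet's threshold: (86−47)/(86−25) = 39/61.
the North fleet's threshold: (51−24)/(51−22) = 27/29.
39/61 < 27/29, so the North fleet binds and β* = 27/29.

27/29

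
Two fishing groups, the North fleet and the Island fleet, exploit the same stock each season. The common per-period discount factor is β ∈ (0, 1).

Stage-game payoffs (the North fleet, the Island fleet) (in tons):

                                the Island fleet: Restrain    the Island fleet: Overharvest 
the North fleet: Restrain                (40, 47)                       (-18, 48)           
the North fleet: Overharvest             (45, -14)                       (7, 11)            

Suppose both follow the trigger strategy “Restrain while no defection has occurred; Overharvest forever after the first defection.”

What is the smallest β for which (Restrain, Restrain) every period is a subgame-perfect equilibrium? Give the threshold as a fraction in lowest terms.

5/38

For the North fleet: deviation gain 45−40 = 5, per-period punishment loss 40−7 = 33. IC gives β ≥ 5/38.
For the Island fleet: gain 1, loss 36 per period, so β ≥ 1/37.
The tighter constraint is the North fleet's, so cooperation needs β ≥ 5/38.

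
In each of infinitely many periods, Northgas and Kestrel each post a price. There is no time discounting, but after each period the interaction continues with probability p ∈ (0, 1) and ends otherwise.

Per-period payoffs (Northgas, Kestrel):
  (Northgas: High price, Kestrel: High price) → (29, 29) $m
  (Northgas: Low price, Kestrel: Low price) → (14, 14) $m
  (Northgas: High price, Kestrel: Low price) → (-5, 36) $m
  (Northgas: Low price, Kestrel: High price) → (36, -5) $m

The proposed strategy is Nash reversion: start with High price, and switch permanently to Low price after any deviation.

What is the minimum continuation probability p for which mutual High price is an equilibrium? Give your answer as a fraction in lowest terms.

With no time discounting, the continuation probability p plays the role of the discount factor.
Grim-trigger IC: 29/(1−p) ≥ 36 + 14p/(1−p) ⇒ p ≥ (36−29)/(36−14) = 7/22.

7/22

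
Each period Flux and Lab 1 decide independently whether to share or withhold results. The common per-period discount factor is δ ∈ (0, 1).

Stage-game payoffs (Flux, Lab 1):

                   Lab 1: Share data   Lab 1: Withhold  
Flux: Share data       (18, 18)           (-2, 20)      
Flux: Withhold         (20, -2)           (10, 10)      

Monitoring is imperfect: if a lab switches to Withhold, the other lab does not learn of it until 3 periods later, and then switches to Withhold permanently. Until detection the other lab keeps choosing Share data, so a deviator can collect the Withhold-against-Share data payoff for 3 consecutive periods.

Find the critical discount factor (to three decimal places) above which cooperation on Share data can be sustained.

0.585

The best deviation is to choose Withhold for all 3 undetected periods, earning 20 each, then 10 forever once detected.
Deviation value: 20(1−δ^3)/(1−δ) + 10δ^3/(1−δ); cooperation value: 18/(1−δ).
IC: 18 ≥ 20(1−δ^3) + 10δ^3 = 20 − 10δ^3.
So δ^3 ≥ 2/10 = 1/5, giving δ ≥ (1/5)^(1/3) ≈ 0.585.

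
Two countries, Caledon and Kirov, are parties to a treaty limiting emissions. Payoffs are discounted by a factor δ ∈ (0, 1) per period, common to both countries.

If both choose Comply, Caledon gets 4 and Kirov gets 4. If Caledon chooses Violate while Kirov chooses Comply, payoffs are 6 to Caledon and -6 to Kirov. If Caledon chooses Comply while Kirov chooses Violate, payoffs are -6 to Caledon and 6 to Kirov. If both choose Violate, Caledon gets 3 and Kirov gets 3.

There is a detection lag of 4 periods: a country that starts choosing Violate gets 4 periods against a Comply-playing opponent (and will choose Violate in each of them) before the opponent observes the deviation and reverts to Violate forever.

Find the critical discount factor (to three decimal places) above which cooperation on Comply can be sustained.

0.904

A deviator earns 6 for 4 periods, then 3 forever; cooperating earns 4 forever. Multiplying the IC by (1−δ):
4 ≥ 6(1−δ^4) + 3δ^4, so 3·δ^4 ≥ 2 and δ^4 ≥ 2/3.
δ ≥ (2/3)^(1/4) ≈ 0.904.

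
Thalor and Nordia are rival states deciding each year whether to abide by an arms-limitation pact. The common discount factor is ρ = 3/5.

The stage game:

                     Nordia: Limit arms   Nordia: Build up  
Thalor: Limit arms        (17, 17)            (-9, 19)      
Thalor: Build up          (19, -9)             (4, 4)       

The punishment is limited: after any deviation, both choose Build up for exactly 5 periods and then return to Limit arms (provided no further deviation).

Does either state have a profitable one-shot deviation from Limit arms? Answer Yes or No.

No

A one-shot deviation gives 19 now, then 4 for 5 periods, then back to 17.
Gain from deviating: (19−17) today; loss: (17−4) in each of the next 5 periods.
No-deviation condition: (17−4)(ρ+…+ρ^5) ≥ 19−17, i.e. ρ+…+ρ^5 ≥ 2/13.
At ρ = 3/5: ρ+…+ρ^5 = 1.3834 ≥ 0.1538.
So cooperation is sustainable.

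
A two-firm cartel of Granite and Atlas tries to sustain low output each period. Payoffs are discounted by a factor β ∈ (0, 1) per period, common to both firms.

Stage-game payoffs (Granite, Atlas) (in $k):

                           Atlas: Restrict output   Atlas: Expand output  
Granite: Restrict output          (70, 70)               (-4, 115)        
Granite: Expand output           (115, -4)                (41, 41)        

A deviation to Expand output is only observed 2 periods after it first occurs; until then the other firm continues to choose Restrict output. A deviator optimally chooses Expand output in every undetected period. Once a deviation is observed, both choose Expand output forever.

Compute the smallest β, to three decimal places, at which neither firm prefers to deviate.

Deviating for the 2 undetected periods gains 115−70 = 45 per period over cooperation, then loses 70−41 = 29 per period forever once punishment starts.
Gain: 45(1 + β + … + β^1); loss: 29·β^2/(1−β).
No profitable deviation ⇔ 45(1−β^2) ≤ 29·β^2, i.e. β^2 ≥ 45/(45+29) = 45/74.
Hence β ≥ (45/74)^(1/2) ≈ 0.780.

0.780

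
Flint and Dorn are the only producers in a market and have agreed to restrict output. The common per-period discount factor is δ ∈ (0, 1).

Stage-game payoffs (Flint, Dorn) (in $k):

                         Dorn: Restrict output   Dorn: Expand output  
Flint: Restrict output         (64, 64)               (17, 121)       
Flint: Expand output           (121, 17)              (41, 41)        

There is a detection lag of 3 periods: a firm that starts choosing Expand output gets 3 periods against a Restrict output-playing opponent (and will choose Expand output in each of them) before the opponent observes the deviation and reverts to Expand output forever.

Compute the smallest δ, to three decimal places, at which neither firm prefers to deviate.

0.893

The best deviation is to choose Expand output for all 3 undetected periods, earning 121 each, then 41 forever once detected.
Deviation value: 121(1−δ^3)/(1−δ) + 41δ^3/(1−δ); cooperation value: 64/(1−δ).
IC: 64 ≥ 121(1−δ^3) + 41δ^3 = 121 − 80δ^3.
So δ^3 ≥ 57/80, giving δ ≥ (57/80)^(1/3) ≈ 0.893.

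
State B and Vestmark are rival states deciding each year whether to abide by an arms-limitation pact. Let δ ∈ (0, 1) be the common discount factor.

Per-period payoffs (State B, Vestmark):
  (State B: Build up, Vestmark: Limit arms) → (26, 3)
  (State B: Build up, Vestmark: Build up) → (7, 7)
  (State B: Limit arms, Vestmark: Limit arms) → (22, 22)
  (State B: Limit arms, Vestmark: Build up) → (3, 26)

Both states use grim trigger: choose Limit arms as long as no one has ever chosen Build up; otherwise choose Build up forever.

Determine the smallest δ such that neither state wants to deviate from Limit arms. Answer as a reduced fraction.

One-period gain from deviating is 26 − 22 = 4. The loss is 22 − 7 = 15 in every subsequent period, with present value 15·δ/(1−δ).
Deviation is unprofitable when 15·δ/(1−δ) ≥ 4, i.e. δ/(1−δ) ≥ 4/15.
Equivalently δ ≥ 4/(4+15) = 4/19.

4/19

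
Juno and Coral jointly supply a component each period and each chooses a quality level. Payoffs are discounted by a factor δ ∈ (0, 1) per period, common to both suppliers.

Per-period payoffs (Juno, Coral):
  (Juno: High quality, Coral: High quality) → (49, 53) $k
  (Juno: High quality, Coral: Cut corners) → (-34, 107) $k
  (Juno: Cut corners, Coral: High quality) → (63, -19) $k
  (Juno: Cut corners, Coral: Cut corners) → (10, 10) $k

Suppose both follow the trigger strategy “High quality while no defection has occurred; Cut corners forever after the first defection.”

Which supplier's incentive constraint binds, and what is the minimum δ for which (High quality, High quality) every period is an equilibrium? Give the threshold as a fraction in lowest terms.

Juno: cooperation gives 49 each period; deviation gives 63 once then 10 forever.
  49/(1−δ) ≥ 63 + 10δ/(1−δ) ⇒ δ ≥ 14/53.
Coral: cooperation gives 53 each period; deviation gives 107 once then 10 forever.
  δ ≥ 54/97.
Both must hold, so the binding constraint is Coral's: δ ≥ 54/97.

Coral; δ ≥ 54/97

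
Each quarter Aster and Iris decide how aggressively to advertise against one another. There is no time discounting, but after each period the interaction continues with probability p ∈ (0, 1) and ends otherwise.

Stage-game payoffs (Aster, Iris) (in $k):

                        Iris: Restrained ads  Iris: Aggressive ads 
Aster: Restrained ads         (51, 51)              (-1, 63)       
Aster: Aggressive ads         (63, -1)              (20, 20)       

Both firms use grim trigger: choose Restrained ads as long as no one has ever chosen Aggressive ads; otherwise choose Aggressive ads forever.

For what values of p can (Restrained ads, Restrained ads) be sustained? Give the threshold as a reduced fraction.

12/43

With no time discounting, the continuation probability p plays the role of the discount factor.
Grim-trigger IC: 51/(1−p) ≥ 63 + 20p/(1−p) ⇒ p ≥ (63−51)/(63−20) = 12/43.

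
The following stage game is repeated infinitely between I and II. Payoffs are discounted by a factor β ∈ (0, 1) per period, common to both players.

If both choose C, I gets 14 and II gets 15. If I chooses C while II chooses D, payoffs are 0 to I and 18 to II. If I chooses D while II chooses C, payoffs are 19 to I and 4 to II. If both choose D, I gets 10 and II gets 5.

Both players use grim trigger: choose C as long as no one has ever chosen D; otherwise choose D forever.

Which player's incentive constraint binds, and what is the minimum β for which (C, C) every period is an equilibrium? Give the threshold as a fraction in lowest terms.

For I: deviation gain 19−14 = 5, per-period punishment loss 14−10 = 4. IC gives β ≥ 5/9.
For II: gain 3, loss 10 per period, so β ≥ 3/13.
The tighter constraint is I's, so cooperation needs β ≥ 5/9.

I; β ≥ 5/9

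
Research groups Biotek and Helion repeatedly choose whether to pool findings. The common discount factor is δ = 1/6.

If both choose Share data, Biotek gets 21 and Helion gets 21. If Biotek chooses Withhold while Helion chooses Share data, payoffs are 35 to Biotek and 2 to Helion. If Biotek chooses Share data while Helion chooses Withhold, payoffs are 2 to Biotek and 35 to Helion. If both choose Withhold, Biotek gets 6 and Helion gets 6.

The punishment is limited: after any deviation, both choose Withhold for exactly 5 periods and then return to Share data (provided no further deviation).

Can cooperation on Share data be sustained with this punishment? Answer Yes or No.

Comparing payoff streams over the 6 periods until play realigns: cooperate → 21(1+δ+…+δ^5); deviate → 35 + 6(δ+…+δ^5).
Cooperation is sustained iff (21−6)(δ+…+δ^5) ≥ 35−21.
δ+…+δ^5 = 1/6·(1−(1/6)^5)/(1−1/6) = 0.2000, and (35−21)/(21−6) = 0.9333.
0.2000 < 0.9333, so cooperation is not sustainable.

No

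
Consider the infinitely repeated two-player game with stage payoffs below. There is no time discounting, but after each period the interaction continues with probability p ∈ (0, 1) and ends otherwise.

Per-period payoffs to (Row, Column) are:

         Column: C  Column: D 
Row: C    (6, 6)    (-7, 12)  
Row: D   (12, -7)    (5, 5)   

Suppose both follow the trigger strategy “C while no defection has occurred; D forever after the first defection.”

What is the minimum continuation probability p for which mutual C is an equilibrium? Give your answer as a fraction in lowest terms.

6/7

Expected cooperation value is 6 + p·6 + p²·6 + … = 6/(1−p); deviation gives 12 + p·5/(1−p).
6 ≥ 12(1−p) + 5p ⇒ 7p ≥ 6 ⇒ p ≥ 6/7.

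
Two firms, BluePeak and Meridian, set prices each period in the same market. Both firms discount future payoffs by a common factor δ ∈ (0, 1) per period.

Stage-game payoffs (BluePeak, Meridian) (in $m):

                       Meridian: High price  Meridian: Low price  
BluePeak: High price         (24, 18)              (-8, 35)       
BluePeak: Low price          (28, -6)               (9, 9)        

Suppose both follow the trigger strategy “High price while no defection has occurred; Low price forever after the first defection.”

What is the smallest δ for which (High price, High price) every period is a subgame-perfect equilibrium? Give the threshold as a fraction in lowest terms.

BluePeak: cooperation gives 24 each period; deviation gives 28 once then 9 forever.
  24/(1−δ) ≥ 28 + 9δ/(1−δ) ⇒ δ ≥ 4/19.
Meridian: cooperation gives 18 each period; deviation gives 35 once then 9 forever.
  δ ≥ 17/26.
Both must hold, so the binding constraint is Meridian's: δ ≥ 17/26.

17/26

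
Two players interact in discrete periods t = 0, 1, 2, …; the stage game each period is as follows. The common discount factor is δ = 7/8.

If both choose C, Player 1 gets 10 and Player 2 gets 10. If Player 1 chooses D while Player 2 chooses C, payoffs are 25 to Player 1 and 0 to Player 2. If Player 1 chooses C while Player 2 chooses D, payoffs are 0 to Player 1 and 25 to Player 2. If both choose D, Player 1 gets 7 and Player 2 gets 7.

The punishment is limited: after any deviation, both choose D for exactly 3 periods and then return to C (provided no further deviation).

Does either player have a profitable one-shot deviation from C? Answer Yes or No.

Yes

IC: δ+…+δ^3 ≥ (25−10)/(10−7) = 5.
At δ = 7/8: partial sum = 2.3105 < 5.0000. Cooperation not sustainable.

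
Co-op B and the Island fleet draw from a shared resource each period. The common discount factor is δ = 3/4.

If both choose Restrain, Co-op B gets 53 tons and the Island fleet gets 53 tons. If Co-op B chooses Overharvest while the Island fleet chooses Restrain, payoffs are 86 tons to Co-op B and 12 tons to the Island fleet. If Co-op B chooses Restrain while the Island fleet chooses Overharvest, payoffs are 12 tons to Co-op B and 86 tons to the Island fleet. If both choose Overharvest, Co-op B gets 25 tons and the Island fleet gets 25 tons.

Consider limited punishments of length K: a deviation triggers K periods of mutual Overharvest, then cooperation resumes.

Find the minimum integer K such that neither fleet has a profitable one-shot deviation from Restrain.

No profitable deviation requires (53−25)(δ+…+δ^K) ≥ 86−53, i.e. δ+…+δ^K ≥ 33/28 ≈ 1.1786.
With δ = 3/4, the partial sums are K=1: 0.7500, K=2: 1.3125.
K = 2 is the first length at which the sum reaches 1.1786.

2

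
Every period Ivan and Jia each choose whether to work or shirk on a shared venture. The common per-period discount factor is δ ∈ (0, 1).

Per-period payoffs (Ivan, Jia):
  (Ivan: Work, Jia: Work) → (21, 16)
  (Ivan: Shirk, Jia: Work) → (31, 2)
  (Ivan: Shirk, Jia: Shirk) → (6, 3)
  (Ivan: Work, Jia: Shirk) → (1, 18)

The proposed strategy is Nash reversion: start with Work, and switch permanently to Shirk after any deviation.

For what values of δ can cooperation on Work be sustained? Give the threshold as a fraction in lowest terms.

Ivan: cooperation gives 21 each period; deviation gives 31 once then 6 forever.
  21/(1−δ) ≥ 31 + 6δ/(1−δ) ⇒ δ ≥ 10/25 = 2/5.
Jia: cooperation gives 16 each period; deviation gives 18 once then 3 forever.
  δ ≥ 2/15.
Both must hold, so the binding constraint is Ivan's: δ ≥ 2/5.

2/5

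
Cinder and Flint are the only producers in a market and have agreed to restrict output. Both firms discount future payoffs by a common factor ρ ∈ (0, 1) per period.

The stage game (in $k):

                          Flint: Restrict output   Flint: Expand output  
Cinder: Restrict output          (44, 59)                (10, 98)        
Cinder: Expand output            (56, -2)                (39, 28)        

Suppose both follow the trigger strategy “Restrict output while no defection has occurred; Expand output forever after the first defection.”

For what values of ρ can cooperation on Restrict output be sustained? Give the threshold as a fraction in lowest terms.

12/17

For Cinder: deviation gain 56−44 = 12, per-period punishment loss 44−39 = 5. IC gives ρ ≥ 12/17.
For Flint: gain 39, loss 31 per period, so ρ ≥ 39/70.
The tighter constraint is Cinder's, so cooperation needs ρ ≥ 12/17.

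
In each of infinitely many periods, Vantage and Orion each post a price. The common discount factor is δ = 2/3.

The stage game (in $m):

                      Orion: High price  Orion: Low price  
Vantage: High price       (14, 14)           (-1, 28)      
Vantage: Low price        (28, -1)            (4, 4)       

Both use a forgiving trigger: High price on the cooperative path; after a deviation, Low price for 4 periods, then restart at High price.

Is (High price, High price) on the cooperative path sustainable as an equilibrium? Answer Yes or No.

Yes

Comparing payoff streams over the 5 periods until play realigns: cooperate → 14(1+δ+…+δ^4); deviate → 28 + 4(δ+…+δ^4).
Cooperation is sustained iff (14−4)(δ+…+δ^4) ≥ 28−14.
δ+…+δ^4 = 2/3·(1−(2/3)^4)/(1−2/3) = 1.6049, and (28−14)/(14−4) = 1.4000.
1.6049 ≥ 1.4000, so cooperation is sustainable.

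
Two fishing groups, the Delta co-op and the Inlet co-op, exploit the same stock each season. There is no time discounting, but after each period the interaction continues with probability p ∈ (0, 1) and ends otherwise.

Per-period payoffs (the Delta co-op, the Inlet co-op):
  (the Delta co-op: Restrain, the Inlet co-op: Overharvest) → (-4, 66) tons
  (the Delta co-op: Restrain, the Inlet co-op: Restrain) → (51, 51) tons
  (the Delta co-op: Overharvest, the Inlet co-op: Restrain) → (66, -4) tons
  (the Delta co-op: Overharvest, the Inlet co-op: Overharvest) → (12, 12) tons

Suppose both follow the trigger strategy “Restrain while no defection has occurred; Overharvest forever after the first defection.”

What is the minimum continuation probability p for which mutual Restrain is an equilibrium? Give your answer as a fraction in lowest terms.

5/18

Expected cooperation value is 51 + p·51 + p²·51 + … = 51/(1−p); deviation gives 66 + p·12/(1−p).
51 ≥ 66(1−p) + 12p ⇒ 54p ≥ 15 ⇒ p ≥ 15/54 = 5/18.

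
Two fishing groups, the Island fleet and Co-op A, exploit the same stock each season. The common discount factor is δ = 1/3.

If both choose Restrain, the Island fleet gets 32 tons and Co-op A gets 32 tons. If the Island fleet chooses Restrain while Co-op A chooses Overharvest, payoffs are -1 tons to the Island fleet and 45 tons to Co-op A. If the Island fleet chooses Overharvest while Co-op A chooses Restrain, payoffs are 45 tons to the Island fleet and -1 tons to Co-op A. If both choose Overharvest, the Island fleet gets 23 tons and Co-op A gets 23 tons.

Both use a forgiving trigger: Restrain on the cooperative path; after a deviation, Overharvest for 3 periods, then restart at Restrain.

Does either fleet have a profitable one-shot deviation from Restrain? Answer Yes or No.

A one-shot deviation gives 45 now, then 23 for 3 periods, then back to 32.
Gain from deviating: (45−32) today; loss: (32−23) in each of the next 3 periods.
No-deviation condition: (32−23)(δ+…+δ^3) ≥ 45−32, i.e. δ+…+δ^3 ≥ 13/9.
At δ = 1/3: δ+…+δ^3 = 0.4815 < 1.4444.
So cooperation is not sustainable.

Yes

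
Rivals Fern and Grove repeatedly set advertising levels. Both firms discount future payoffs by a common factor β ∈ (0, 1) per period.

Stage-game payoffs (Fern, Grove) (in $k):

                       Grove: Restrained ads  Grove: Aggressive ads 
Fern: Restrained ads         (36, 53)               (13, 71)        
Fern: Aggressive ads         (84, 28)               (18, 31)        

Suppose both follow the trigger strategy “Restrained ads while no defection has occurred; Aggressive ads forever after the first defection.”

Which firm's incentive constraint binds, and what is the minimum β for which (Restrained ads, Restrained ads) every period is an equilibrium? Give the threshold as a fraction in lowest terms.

Fern; β ≥ 8/11

Fern's threshold: (84−36)/(84−18) = 8/11.
Grove's threshold: (71−53)/(71−31) = 9/20.
8/11 > 9/20, so Fern binds and β* = 8/11.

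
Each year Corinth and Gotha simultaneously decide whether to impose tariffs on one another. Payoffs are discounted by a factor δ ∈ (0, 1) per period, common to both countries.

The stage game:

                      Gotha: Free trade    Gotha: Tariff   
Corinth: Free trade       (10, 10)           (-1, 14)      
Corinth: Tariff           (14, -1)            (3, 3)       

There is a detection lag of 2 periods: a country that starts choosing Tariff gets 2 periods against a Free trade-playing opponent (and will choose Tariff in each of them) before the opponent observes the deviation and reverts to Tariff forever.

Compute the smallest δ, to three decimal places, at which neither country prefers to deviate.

0.603

A deviator earns 14 for 2 periods, then 3 forever; cooperating earns 10 forever. Multiplying the IC by (1−δ):
10 ≥ 14(1−δ^2) + 3δ^2, so 11·δ^2 ≥ 4 and δ^2 ≥ 4/11.
δ ≥ (4/11)^(1/2) ≈ 0.603.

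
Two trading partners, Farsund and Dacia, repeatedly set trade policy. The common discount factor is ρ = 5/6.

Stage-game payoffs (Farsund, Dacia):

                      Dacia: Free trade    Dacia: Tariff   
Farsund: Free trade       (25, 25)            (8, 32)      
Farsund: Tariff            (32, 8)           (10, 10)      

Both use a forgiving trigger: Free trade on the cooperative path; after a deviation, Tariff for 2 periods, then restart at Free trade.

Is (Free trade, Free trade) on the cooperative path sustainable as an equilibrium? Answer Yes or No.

A one-shot deviation gives 32 now, then 10 for 2 periods, then back to 25.
Gain from deviating: (32−25) today; loss: (25−10) in each of the next 2 periods.
No-deviation condition: (25−10)(ρ+…+ρ^2) ≥ 32−25, i.e. ρ+…+ρ^2 ≥ 7/15.
At ρ = 5/6: ρ+…+ρ^2 = 1.5278 ≥ 0.4667.
So cooperation is sustainable.

Yes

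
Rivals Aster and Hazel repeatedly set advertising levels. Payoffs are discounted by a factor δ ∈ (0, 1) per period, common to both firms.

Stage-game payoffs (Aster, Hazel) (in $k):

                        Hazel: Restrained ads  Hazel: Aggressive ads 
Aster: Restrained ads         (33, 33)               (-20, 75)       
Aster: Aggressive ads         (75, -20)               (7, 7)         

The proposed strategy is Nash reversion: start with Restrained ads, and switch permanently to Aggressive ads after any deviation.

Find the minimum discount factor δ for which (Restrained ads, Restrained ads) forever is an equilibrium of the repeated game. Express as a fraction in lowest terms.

Under grim trigger the critical discount factor is (T−C)/(T−P) with T = 75, C = 33, P = 7.
δ* = (75−33)/(75−7) = 42/68 = 21/34.

21/34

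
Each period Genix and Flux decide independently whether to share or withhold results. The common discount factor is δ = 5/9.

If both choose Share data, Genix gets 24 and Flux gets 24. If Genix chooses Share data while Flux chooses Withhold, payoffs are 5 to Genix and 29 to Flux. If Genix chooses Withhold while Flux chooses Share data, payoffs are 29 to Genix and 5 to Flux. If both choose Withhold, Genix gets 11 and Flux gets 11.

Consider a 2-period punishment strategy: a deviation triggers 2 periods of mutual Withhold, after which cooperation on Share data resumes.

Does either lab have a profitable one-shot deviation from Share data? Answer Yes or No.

No

IC: δ+…+δ^2 ≥ (29−24)/(24−11) = 5/13.
At δ = 5/9: partial sum = 0.8642 ≥ 0.3846. Cooperation sustainable.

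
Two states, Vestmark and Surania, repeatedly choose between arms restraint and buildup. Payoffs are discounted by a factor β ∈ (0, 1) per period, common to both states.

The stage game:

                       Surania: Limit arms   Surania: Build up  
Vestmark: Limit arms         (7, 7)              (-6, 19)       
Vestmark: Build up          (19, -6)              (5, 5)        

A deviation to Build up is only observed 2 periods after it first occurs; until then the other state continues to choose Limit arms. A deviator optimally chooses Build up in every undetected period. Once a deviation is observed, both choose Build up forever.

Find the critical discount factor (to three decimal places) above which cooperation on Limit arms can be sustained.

Deviating for the 2 undetected periods gains 19−7 = 12 per period over cooperation, then loses 7−5 = 2 per period forever once punishment starts.
Gain: 12(1 + β + … + β^1); loss: 2·β^2/(1−β).
No profitable deviation ⇔ 12(1−β^2) ≤ 2·β^2, i.e. β^2 ≥ 12/(12+2) = 6/7.
Hence β ≥ (6/7)^(1/2) ≈ 0.926.

0.926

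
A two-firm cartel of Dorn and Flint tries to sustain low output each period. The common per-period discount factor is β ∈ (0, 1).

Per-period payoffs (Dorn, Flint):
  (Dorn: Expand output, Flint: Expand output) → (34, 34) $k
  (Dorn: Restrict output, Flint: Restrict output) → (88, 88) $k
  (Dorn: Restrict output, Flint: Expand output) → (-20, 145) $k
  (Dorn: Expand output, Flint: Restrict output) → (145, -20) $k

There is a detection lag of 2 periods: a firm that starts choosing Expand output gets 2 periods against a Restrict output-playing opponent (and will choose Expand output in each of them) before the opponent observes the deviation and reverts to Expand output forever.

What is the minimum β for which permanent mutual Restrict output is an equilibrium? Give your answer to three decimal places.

0.717

Deviating for the 2 undetected periods gains 145−88 = 57 per period over cooperation, then loses 88−34 = 54 per period forever once punishment starts.
Gain: 57(1 + β + … + β^1); loss: 54·β^2/(1−β).
No profitable deviation ⇔ 57(1−β^2) ≤ 54·β^2, i.e. β^2 ≥ 57/(57+54) = 19/37.
Hence β ≥ (19/37)^(1/2) ≈ 0.717.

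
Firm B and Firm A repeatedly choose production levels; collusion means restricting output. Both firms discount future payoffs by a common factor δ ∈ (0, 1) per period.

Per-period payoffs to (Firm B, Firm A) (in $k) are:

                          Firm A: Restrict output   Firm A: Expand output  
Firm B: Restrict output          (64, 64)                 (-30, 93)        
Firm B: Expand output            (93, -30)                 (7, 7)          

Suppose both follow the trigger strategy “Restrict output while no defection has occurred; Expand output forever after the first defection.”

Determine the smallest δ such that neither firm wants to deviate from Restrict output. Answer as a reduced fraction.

29/86

64/(1−δ) ≥ 93 + 7δ/(1−δ)
64 ≥ 93 − 86δ
δ ≥ 29/86.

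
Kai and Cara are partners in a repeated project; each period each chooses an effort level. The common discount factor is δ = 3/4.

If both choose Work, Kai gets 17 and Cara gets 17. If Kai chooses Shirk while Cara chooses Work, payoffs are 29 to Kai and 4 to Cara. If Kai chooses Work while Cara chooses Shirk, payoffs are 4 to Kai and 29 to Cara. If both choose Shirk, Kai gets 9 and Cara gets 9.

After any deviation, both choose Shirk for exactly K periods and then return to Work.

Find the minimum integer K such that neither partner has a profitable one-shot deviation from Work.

3

No profitable deviation requires (17−9)(δ+…+δ^K) ≥ 29−17, i.e. δ+…+δ^K ≥ 3/2 ≈ 1.5000.
With δ = 3/4, the partial sums are K=1: 0.7500, K=2: 1.3125, K=3: 1.7344.
K = 3 is the first length at which the sum reaches 1.5000.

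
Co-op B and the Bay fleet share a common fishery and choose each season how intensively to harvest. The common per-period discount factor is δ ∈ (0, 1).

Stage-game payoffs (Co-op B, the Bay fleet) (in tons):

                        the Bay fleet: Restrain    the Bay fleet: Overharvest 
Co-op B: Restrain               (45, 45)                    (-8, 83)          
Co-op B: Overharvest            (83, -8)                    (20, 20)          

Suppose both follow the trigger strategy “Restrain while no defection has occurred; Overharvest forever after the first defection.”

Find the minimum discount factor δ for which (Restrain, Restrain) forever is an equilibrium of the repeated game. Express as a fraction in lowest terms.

Cooperation forever yields 45 each period: 45/(1−δ).
Deviating yields 83 once, then 20 forever: 83 + 20δ/(1−δ).
No profitable deviation requires 45/(1−δ) ≥ 83 + 20δ/(1−δ).
Multiplying by (1−δ): 45 ≥ 83(1−δ) + 20δ = 83 − 63δ.
So 63δ ≥ 38, i.e. δ ≥ 38/63.

38/63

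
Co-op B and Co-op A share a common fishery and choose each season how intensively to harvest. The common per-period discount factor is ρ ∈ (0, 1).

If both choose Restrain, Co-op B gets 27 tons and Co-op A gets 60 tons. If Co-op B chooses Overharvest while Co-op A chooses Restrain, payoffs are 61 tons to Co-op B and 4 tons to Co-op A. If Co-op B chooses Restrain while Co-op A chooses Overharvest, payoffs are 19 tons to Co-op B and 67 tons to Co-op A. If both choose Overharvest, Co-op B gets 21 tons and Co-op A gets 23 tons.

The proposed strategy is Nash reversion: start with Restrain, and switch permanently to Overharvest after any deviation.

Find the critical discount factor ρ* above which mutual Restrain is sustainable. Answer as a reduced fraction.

17/20

Co-op B's threshold: (61−27)/(61−21) = 17/20.
Co-op A's threshold: (67−60)/(67−23) = 7/44.
17/20 > 7/44, so Co-op B binds and ρ* = 17/20.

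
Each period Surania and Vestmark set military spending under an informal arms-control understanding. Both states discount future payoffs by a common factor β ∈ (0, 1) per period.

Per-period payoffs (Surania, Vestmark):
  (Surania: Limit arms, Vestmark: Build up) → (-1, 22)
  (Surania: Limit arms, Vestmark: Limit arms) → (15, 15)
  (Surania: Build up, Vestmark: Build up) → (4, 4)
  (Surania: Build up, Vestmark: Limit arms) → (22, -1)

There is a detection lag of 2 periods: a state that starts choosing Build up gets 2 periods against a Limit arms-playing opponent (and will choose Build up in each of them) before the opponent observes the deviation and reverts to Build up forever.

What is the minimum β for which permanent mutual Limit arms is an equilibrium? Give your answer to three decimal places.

0.624

The best deviation is to choose Build up for all 2 undetected periods, earning 22 each, then 4 forever once detected.
Deviation value: 22(1−β^2)/(1−β) + 4β^2/(1−β); cooperation value: 15/(1−β).
IC: 15 ≥ 22(1−β^2) + 4β^2 = 22 − 18β^2.
So β^2 ≥ 7/18, giving β ≥ (7/18)^(1/2) ≈ 0.624.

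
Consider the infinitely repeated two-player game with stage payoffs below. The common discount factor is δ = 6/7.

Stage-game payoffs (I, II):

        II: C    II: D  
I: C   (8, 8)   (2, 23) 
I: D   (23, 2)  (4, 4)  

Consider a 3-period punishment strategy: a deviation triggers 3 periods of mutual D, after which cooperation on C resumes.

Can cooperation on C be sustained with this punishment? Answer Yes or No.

No

A one-shot deviation gives 23 now, then 4 for 3 periods, then back to 8.
Gain from deviating: (23−8) today; loss: (8−4) in each of the next 3 periods.
No-deviation condition: (8−4)(δ+…+δ^3) ≥ 23−8, i.e. δ+…+δ^3 ≥ 15/4.
At δ = 6/7: δ+…+δ^3 = 2.2216 < 3.7500.
So cooperation is not sustainable.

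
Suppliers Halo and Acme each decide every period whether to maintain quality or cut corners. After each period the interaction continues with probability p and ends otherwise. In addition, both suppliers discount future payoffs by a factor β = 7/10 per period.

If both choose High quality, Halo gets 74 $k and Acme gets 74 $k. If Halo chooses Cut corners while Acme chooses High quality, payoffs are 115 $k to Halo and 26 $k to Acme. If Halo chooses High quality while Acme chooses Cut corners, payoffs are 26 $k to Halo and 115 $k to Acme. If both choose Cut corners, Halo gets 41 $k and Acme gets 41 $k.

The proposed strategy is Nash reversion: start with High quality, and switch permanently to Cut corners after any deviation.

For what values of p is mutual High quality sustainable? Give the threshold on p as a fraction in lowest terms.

With continuation probability p and discount β, the effective per-period discount factor is βp.
Grim-trigger IC: βp ≥ (115−74)/(115−41) = 41/74.
So p ≥ (41/74)/(7/10) = 205/259.

205/259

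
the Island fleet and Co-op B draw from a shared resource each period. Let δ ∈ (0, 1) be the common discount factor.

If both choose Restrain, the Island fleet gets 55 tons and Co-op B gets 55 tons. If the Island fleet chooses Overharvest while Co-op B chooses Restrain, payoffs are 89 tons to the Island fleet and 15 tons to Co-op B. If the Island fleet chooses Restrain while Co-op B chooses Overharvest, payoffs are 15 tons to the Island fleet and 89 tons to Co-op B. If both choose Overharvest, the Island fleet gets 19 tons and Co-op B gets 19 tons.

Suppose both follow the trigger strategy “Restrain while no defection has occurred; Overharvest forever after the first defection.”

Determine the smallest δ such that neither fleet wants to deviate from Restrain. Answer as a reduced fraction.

17/35

One-period gain from deviating is 89 − 55 = 34. The loss is 55 − 19 = 36 in every subsequent period, with present value 36·δ/(1−δ).
Deviation is unprofitable when 36·δ/(1−δ) ≥ 34, i.e. δ/(1−δ) ≥ 17/18.
Equivalently δ ≥ 34/(34+36) = 17/35.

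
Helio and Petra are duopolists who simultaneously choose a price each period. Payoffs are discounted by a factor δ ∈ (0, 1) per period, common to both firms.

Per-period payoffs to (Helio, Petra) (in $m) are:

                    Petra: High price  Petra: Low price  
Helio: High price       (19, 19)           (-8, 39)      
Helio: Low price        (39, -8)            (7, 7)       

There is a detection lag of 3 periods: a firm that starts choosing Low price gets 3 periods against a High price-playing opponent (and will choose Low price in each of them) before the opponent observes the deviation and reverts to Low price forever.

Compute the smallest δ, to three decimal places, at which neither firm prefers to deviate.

0.855

Deviating for the 3 undetected periods gains 39−19 = 20 per period over cooperation, then loses 19−7 = 12 per period forever once punishment starts.
Gain: 20(1 + δ + … + δ^2); loss: 12·δ^3/(1−δ).
No profitable deviation ⇔ 20(1−δ^3) ≤ 12·δ^3, i.e. δ^3 ≥ 20/(20+12) = 5/8.
Hence δ ≥ (5/8)^(1/3) ≈ 0.855.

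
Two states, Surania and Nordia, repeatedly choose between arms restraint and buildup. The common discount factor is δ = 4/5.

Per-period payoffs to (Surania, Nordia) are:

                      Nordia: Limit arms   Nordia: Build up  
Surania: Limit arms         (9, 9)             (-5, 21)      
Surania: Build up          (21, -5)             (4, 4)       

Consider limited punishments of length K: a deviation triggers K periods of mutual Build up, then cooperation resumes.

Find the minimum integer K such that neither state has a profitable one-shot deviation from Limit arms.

No profitable deviation requires (9−4)(δ+…+δ^K) ≥ 21−9, i.e. δ+…+δ^K ≥ 12/5 ≈ 2.4000.
With δ = 4/5, the partial sums are K=1: 0.8000, K=2: 1.4400, K=3: 1.9520, K=4: 2.3616, K=5: 2.6893.
K = 5 is the first length at which the sum reaches 2.4000.

5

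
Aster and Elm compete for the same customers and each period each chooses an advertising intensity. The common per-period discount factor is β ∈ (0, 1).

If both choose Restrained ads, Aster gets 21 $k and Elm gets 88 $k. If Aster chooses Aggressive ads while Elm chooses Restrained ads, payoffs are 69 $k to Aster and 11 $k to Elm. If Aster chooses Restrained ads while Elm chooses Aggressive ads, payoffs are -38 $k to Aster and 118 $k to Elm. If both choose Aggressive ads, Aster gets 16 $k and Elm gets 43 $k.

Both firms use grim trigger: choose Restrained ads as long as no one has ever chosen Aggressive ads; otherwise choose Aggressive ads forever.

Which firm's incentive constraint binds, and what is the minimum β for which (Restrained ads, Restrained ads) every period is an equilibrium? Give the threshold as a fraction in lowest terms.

Aster's threshold: (69−21)/(69−16) = 48/53.
Elm's threshold: (118−88)/(118−43) = 2/5.
48/53 > 2/5, so Aster binds and β* = 48/53.

Aster; β ≥ 48/53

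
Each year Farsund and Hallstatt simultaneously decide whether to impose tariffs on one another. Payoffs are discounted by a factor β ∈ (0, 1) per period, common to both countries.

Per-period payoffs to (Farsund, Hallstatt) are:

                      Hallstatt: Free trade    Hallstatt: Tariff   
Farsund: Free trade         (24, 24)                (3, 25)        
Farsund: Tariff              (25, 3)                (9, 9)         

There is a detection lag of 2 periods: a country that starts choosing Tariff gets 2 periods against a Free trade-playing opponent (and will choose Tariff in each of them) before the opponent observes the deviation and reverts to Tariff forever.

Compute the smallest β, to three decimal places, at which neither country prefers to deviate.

A deviator earns 25 for 2 periods, then 9 forever; cooperating earns 24 forever. Multiplying the IC by (1−β):
24 ≥ 25(1−β^2) + 9β^2, so 16·β^2 ≥ 1 and β^2 ≥ 1/16.
β ≥ (1/16)^(1/2) ≈ 0.250.

0.250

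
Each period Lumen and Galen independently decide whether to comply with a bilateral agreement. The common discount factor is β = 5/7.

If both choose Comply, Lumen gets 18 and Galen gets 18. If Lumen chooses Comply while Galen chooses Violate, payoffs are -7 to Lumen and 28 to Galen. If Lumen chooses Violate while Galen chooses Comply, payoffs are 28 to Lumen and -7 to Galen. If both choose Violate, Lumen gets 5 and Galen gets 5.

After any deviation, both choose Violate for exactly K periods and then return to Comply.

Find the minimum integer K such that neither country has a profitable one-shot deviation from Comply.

2

Need Σ_{k=1}^{K} β^k ≥ (28−18)/(18−5) = 0.7692 at β = 5/7.
At K = 1 the sum is 0.7143 < 0.7692; at K = 2 it is 1.2245 ≥ 0.7692.
So the minimum punishment length is K = 2.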